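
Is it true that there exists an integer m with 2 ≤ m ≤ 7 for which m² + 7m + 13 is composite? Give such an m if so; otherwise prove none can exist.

At m = 7: 7² + 7·7 + 13 = 111 = 3·37, which is composite.

m = 7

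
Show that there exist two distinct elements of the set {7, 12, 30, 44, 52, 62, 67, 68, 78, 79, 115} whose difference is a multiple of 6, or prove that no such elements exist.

The pair (7, 67) works.

Both 7 and 67 leave remainder 1 on division by 6; their difference 60 = 10·6 is a multiple of 6.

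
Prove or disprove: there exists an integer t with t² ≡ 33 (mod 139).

No such integer exists.

Apply Euler's criterion with the prime 139: 33 is a quadratic residue iff 33^69 ≡ 1 (mod 139), and a non-residue iff it is ≡ −1.
Repeated squaring mod 139: 33^2 = 1089 ≡ 116; 33^4 ≡ 116² = 13456 ≡ 112; 33^8 ≡ 112² = 12544 ≡ 34; 33^16 ≡ 34² = 1156 ≡ 44; 33^32 ≡ 44² = 1936 ≡ 129; 33^64 ≡ 129² = 16641 ≡ 100.
Since 69 = 64 + 4 + 1, 33^69 ≡ 100 · 112 · 33; multiplying out mod 139: 100·112 = 11200 ≡ 80, then 80·33 = 2640 ≡ 138. Thus 33^69 ≡ 138 ≡ −1 (mod 139).
By Euler's criterion 33 is a quadratic non-residue mod 139: no t satisfies t² ≡ 33 (mod 139).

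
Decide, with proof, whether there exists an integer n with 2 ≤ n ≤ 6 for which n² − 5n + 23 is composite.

No such integer n in that range exists.

The values for n = 2, 3, …, 6 are 17, 17, 19, 23, 29, and each of these is prime.
So no value in the range makes the expression composite.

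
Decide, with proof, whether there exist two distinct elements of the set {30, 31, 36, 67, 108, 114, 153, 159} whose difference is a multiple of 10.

No such pair exists.

Reduce each element modulo 10: 30↦0, 31↦1, 36↦6, 67↦7, 108↦8, 114↦4, 153↦3, 159↦9.
These 8 residues are pairwise different, hence no difference of two elements is divisible by 10.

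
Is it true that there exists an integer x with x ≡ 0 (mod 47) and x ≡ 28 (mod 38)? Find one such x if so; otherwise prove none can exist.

The moduli 47 and 38 are coprime, so by the Chinese Remainder Theorem a unique solution modulo 1786 exists.
Write x = 0 + 47t and require 0 + 47t ≡ 28 (mod 38), i.e. 47t ≡ 28 (mod 38).
47 ≡ 9 (mod 38), so this reads 9t ≡ 28 (mod 38). Note 9·17 = 153 ≡ 1 (mod 38) (as 153 − 1 = 4·38), so 9⁻¹ ≡ 17.
Multiplying by 17: t ≡ 17·28 = 476 ≡ 20 (mod 38).
Taking t = 20 gives x = 0 + 47·20 = 940.
Check: 940 mod 47 = 0, 940 mod 38 = 28. ✓

x = 940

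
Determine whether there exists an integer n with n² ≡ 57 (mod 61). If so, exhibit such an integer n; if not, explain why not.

n = 39

n = 39 works: 39² = 1521, and 1521 − 57 = 1464 = 24·61.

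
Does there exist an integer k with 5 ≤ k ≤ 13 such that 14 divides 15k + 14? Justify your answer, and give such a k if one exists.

There is no such integer k in that range.

The values of 15k + 14 for k = 5, 6, …, 13 are 89, 104, 119, 134, 149, 164, 179, 194, 209; reduced mod 14 these are 5, 6, 7, 8, 9, 10, 11, 12, 13.
None is 0, so 14 never divides 15k + 14 on this range.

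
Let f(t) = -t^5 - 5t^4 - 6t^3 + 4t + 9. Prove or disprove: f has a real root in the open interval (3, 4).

f has no root in that interval.

f(3) = -789 and f(4) = -2663, both negative, so a sign-change argument is unavailable; we show f keeps this sign on the whole interval.
Substitute t = 3 + u, where 0 < u < 1 on the interval. Expanding, f(3 + u) = -u^5 - 20u^4 - 156u^3 - 594u^2 - 1103u - 789.
The nonzero coefficients here are all negative, so for u > 0 every term is negative (or zero), and the constant term -789 is strictly negative.
Therefore f(t) < 0 throughout (3, 4), and f has no zero there.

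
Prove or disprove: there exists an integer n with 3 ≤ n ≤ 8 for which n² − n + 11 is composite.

There is no such integer n in that range.

The values for n = 3, 4, …, 8 are 17, 23, 31, 41, 53, 67, and each of these is prime.
So no value in the range makes the expression composite.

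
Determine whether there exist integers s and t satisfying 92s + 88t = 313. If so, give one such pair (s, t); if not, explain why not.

There are no such integers.

gcd(92, 88) = 4, so every integer of the form 92s + 88t is a multiple of 4.
But 313 is not a multiple of 4 (it leaves remainder 1).
Therefore 92s + 88t = 313 has no solution in integers.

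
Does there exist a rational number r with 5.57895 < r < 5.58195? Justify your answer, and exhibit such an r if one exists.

Scale by 31: the interval becomes (172.94745, 173.04045), which contains the integer 173.
Hence 173/31 is a rational number with 5.57895 < 173/31 < 5.58195.

r = 173/31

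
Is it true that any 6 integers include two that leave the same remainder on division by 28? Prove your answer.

No; for instance {58, 59, 60, 61, 62, 63} is a counterexample.

Take the 6 consecutive integers 58, 59, …, 63: their residues mod 28 are all distinct because 6 ≤ 28.
Hence this collection has no pair with equal remainders mod 28, disproving the claim.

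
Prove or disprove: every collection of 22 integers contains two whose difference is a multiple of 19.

Yes.

Each integer lies in one of the 19 residue classes modulo 19.
Since 22 > 19, two of the 22 integers must share a residue class by the pigeonhole principle; call them a and b.
Then a ≡ b (mod 19), i.e. 19 ∣ (a − b).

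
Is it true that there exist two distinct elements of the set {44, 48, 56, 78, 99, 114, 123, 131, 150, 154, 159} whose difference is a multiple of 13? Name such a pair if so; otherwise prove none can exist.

Two integers differ by a multiple of 13 exactly when they have the same residue mod 13. The residues are 44↦5, 48↦9, 56↦4, 78↦0, 99↦8, 114↦10, 123↦6, 131↦1, 150↦7, 154↦11, 159↦3.
All 11 residues are distinct, so no two elements differ by a multiple of 13.

No such pair exists.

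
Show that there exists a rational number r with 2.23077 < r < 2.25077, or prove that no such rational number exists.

r = 9/4

Look for a denominator N such that an integer falls strictly between N·2.23077 and N·2.25077. N = 4 works: 4·2.23077 = 8.92308 < 9 < 9.00308 = 4·2.25077.
So r = 9/4 works: it is a ratio of integers, and dividing 4·2.23077 < 9 < 4·2.25077 through by 4 gives 2.23077 < 9/4 < 2.25077.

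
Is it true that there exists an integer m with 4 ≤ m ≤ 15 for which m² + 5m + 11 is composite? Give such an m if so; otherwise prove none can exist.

At m = 8: 8² + 5·8 + 11 = 115 = 5·23, which is composite.

m = 8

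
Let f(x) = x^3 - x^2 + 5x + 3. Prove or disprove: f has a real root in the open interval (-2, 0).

f(-2) = -19 and f(0) = 3, which have opposite signs.
Since f is a polynomial it is continuous on [-2, 0].
By the Intermediate Value Theorem, f takes the value 0 somewhere in the open interval.

Such a root exists.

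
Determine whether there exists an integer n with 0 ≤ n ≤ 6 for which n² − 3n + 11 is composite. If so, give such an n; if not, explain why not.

At n = 1: 1² − 3·1 + 11 = 9 = 3·3, which is composite.

n = 1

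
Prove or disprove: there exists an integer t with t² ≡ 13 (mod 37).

There is no such integer.

37 is prime, so by Euler's criterion 13 is a square mod 37 iff 13^((37−1)/2) = 13^18 ≡ 1 (mod 37).
Squaring successively (mod 37): 13^2 = 169 ≡ 21; 13^4 ≡ 21² = 441 ≡ 34; 13^8 ≡ 34² = 1156 ≡ 9; 13^16 ≡ 9² = 81 ≡ 7.
Since 18 = 16 + 2, 13^18 ≡ 7 · 21; multiplying out mod 37: 7·21 = 147 ≡ 36. Thus 13^18 ≡ 36 ≡ −1 (mod 37).
The value −1 means 13 is a non-residue modulo 37, so t² ≡ 13 (mod 37) is impossible.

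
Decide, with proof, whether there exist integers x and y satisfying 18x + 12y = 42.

x = 1, y = 2

Since gcd(18, 12) = 6 and 42 = 6·7, Bézout's identity guarantees a solution.
Dividing through by 6 reduces the equation to 3x + 2y = 7.
Run the Euclidean algorithm on 3 and 2: 3 = 1·2 + 1, 2 = 2·1 + 0.
Working back up the chain: 1 = 3 − 1·2. So 3·1 + 2·(-1) = 1.
Multiplying through by 7: x = 1·7 = 7, y = (-1)·7 = -7 is a solution.
Shifting by a multiple of (2, −3) keeps it a solution: x = 7 − 3·2 = 1, y = -7 + 3·3 = 2.
Check: 18·1 + 12·2 = 18 + 24 = 42. ✓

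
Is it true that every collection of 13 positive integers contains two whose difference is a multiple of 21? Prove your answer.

Take the 13 consecutive integers 59, 60, …, 71: their residues mod 21 are all distinct because 13 ≤ 21.
The differences between them range over 1, …, 12, none of which is divisible by 21.

No; for instance {59, 60, 61, 62, 63, 64, 65, 66, 67, 68, 69, 70, 71} is a counterexample.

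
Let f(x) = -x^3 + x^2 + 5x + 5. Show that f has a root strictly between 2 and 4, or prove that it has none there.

f(2) = 11 and f(4) = -23, which have opposite signs.
f is continuous everywhere (it is a polynomial), in particular on [2, 4].
By the Intermediate Value Theorem f must vanish at some point of (2, 4).

Yes, f has a root in the interval.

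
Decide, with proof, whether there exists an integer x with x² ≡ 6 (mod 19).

Take x = 5. Then 5² = 25 = 1·19 + 6, so 5² ≡ 6 (mod 19).

x = 5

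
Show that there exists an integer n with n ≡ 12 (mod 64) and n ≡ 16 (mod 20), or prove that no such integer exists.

gcd(64, 20) = 4. A simultaneous solution exists iff 12 ≡ 16 (mod 4); here 12 mod 4 = 0 = 16 mod 4, so it does.
Step through n = 12, 12 + 64, 12 + 2·64, …: the values 12, 76 reduce mod 20 to 12, 16. The value 76 hits 16.
Check: 76 mod 64 = 12, 76 mod 20 = 16. ✓

n = 76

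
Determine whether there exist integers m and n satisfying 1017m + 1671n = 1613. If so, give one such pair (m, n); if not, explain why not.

No such integers exist.

Any value of 1017m + 1671n is a multiple of gcd(1017, 1671) = 3.
But 1613 = 3·537 + 2, so 3 ∤ 1613.
So the equation is unsolvable over ℤ.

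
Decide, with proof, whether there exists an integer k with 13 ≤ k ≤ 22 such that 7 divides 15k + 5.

k = 16 works, since 15·16 + 5 = 245 = 35·7.

k = 16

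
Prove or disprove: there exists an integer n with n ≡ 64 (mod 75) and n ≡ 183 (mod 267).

No, no such integer exists.

Both moduli are multiples of 3 = gcd(75, 267), so any solution would satisfy n ≡ 64 and n ≡ 183 modulo 3 simultaneously.
But 64 mod 3 = 1 while 183 mod 3 = 0, a contradiction.
Therefore no such n exists.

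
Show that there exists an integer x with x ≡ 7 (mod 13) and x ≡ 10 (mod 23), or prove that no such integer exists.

Since 13 and 23 share no common factor, CRT says the pair of congruences has a solution (unique mod 299).
Any solution of the first congruence is x = 7 + 13t; substituting into the second, 13t ≡ 10 − 7 ≡ 3 (mod 23).
Since 13·16 = 208 = 9·23 + 1, the inverse of 13 mod 23 is 16.
Multiplying by 16: t ≡ 16·3 = 48 ≡ 2 (mod 23).
With t = 2: x = 7 + 13·2 = 33.
Verify: 33 = 2·13 + 7 and 33 = 1·23 + 10. ✓

x = 33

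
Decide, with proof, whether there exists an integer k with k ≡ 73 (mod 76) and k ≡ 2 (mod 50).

Reduce both congruences modulo 2, which divides 76 and 50: they say k ≡ 73 (mod 2) and k ≡ 2 (mod 2).
However 73 ≡ 1 and 2 ≡ 0 (mod 2), and 1 ≠ 0.
Therefore no such k exists.

No, no such integer exists.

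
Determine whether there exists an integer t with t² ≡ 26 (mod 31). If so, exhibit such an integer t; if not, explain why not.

31 is prime, so by Euler's criterion 26 is a square mod 31 iff 26^((31−1)/2) = 26^15 ≡ 1 (mod 31).
Squaring successively (mod 31): 26^2 = 676 ≡ 25; 26^4 ≡ 25² = 625 ≡ 5; 26^8 ≡ 5² = 25 ≡ 25.
Since 15 = 8 + 4 + 2 + 1, 26^15 ≡ 25 · 5 · 25 · 26; multiplying out mod 31: 25·5 = 125 ≡ 1, then 1·25 = 25 ≡ 25, then 25·26 = 650 ≡ 30. Thus 26^15 ≡ 30 ≡ −1 (mod 31).
By Euler's criterion 26 is a quadratic non-residue mod 31: no t satisfies t² ≡ 26 (mod 31).

There is no such integer.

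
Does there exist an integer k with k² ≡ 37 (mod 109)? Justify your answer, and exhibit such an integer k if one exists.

109 is prime, so by Euler's criterion 37 is a square mod 109 iff 37^((109−1)/2) = 37^54 ≡ 1 (mod 109).
Squaring successively (mod 109): 37^2 = 1369 ≡ 61; 37^4 ≡ 61² = 3721 ≡ 15; 37^8 ≡ 15² = 225 ≡ 7; 37^16 ≡ 7² = 49 ≡ 49; 37^32 ≡ 49² = 2401 ≡ 3.
Since 54 = 32 + 16 + 4 + 2, 37^54 ≡ 3 · 49 · 15 · 61; multiplying out mod 109: 3·49 = 147 ≡ 38, then 38·15 = 570 ≡ 25, then 25·61 = 1525 ≡ 108. Thus 37^54 ≡ 108 ≡ −1 (mod 109).
The value −1 means 37 is a non-residue modulo 109, so k² ≡ 37 (mod 109) is impossible.

There is no such integer.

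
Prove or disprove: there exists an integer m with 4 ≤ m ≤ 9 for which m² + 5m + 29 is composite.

At m = 4: 4² + 5·4 + 29 = 65 = 5·13, which is composite.

m = 4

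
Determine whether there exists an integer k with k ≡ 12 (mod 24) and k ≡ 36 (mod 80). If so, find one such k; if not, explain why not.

The moduli are not coprime: gcd(24, 80) = 8. Compatibility requires 8 ∣ (36 − 12) = 24, which holds, so solutions exist.
List candidates k ≡ 12 (mod 24): 12, 36. Modulo 80 these are 12, 36; 36 gives 36 as required.
Indeed 36 ≡ 12 (mod 24) and 36 ≡ 36 (mod 80).

k = 36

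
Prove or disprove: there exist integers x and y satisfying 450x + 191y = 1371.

450 and 191 are coprime, so 450x + 191y ranges over all of ℤ.
Euclidean algorithm: 450 = 2·191 + 68, 191 = 2·68 + 55, 68 = 1·55 + 13, 55 = 4·13 + 3, 13 = 4·3 + 1, 3 = 3·1 + 0.
Unwinding: 1 = 13 − 4·3 = 13 − 4·(55 − 4·13) = −4·55 + 17·13 = −4·55 + 17·(68 − 1·55) = 17·68 − 21·55 = 17·68 − 21·(191 − 2·68) = −21·191 + 59·68 = −21·191 + 59·(450 − 2·191) = 59·450 − 139·191, i.e. 450·59 + 191·(-139) = 1.
Times 1371: 450·80889 + 191·(-190569) = 1371, so (80889, -190569) solves it.
The general solution is x = 80889 + 191k, y = -190569 − 450k; taking k = -423 gives the smaller pair x = 96, y = -219.
Indeed 450·96 + 191·(-219) = 43200 − 41829 = 1371.

x = 96, y = -219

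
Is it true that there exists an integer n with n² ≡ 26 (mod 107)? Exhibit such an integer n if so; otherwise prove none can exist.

No, no such integer exists.

107 is prime, so by Euler's criterion 26 is a square mod 107 iff 26^((107−1)/2) = 26^53 ≡ 1 (mod 107).
Squaring successively (mod 107): 26^2 = 676 ≡ 34; 26^4 ≡ 34² = 1156 ≡ 86; 26^8 ≡ 86² = 7396 ≡ 13; 26^16 ≡ 13² = 169 ≡ 62; 26^32 ≡ 62² = 3844 ≡ 99.
Since 53 = 32 + 16 + 4 + 1, 26^53 ≡ 99 · 62 · 86 · 26; multiplying out mod 107: 99·62 = 6138 ≡ 39, then 39·86 = 3354 ≡ 37, then 37·26 = 962 ≡ 106. Thus 26^53 ≡ 106 ≡ −1 (mod 107).
The value −1 means 26 is a non-residue modulo 107, so n² ≡ 26 (mod 107) is impossible.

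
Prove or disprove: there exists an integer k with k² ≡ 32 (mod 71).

k = 48

k = 48 works: 48² = 2304, and 2304 − 32 = 2272 = 32·71.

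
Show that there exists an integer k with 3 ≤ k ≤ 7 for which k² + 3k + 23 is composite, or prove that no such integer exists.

k = 4

At k = 4: 4² + 3·4 + 23 = 51 = 3·17, which is composite.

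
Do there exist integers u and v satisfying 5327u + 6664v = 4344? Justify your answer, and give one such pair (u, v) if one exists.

gcd(5327, 6664) = 7, so every integer of the form 5327u + 6664v is a multiple of 7.
But 4344 is not a multiple of 7 (it leaves remainder 4).
Hence no integers u, v satisfy the equation.

No such integers exist.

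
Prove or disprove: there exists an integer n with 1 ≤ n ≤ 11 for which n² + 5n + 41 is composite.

At n = 8: 8² + 5·8 + 41 = 145 = 5·29, which is composite.

n = 8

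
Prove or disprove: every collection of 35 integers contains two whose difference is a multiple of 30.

Yes, this is always true.

There are exactly 30 possible remainders on division by 30.
Placing 35 integers into 30 classes, some class receives at least two — say a and b.
Their difference a − b is then a multiple of 30.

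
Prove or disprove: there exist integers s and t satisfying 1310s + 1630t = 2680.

Every value of 1310s + 1630t is a multiple of gcd(1310, 1630) = 10; since 10 ∣ 2680, solutions exist.
Dividing through by 10 reduces the equation to 131s + 163t = 268.
Run the Euclidean algorithm on 163 and 131: 163 = 1·131 + 32, 131 = 4·32 + 3, 32 = 10·3 + 2, 3 = 1·2 + 1, 2 = 2·1 + 0.
Working back up the chain: 1 = 3 − 1·2 = 3 − (32 − 10·3) = −32 + 11·3 = −32 + 11·(131 − 4·32) = 11·131 − 45·32 = 11·131 − 45·(163 − 1·131) = −45·163 + 56·131. So 131·56 + 163·(-45) = 1.
Scaling by 268 gives the particular solution (s, t) = (15008, -12060).
The general solution is s = 15008 + 163k, t = -12060 − 131k; taking k = -92 gives the smaller pair s = 12, t = -8.
Check: 1310·12 + 1630·(-8) = 15720 − 13040 = 2680. ✓

s = 12, t = -8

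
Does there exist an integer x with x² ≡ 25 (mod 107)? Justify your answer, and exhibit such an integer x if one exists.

x = 5

Take x = 5. Then 5² = 25, and since 0 ≤ 25 < 107 this is already reduced: 5² ≡ 25 (mod 107).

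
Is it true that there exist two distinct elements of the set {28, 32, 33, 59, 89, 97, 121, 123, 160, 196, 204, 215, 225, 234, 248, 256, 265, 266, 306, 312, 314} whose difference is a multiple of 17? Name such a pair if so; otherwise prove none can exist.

28 mod 17 = 11 and 215 mod 17 = 11, so 215 − 28 = 187 = 11·17.

28 and 215 are such a pair.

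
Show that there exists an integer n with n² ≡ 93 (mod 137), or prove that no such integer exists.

n = 97

n = 97 works: 97² = 9409, and 9409 − 93 = 9316 = 68·137.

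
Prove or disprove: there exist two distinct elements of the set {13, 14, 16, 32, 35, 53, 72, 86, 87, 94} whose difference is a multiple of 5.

The pair (13, 53) works.

Both 13 and 53 leave remainder 3 on division by 5; their difference 40 = 8·5 is a multiple of 5.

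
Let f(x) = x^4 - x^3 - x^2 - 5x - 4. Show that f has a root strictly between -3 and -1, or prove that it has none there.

The endpoint values f(-3) = 110 and f(-1) = 2 are both positive. Claim: f(x) > 0 for every x in (-3, -1).
Substitute x = -1 − u, where 0 < u < 2 on the interval. Expanding, f(-1 − u) = u^4 + 5u^3 + 8u^2 + 10u + 2.
The nonzero coefficients here are all positive, so for u > 0 every term is positive (or zero), and the constant term 2 is strictly positive.
Therefore f(x) > 0 throughout (-3, -1), and f has no zero there.

f has no root in that interval.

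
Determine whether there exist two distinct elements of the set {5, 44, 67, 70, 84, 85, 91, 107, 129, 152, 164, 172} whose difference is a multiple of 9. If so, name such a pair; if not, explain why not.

44 and 107 are such a pair.

44 mod 9 = 8 and 107 mod 9 = 8, so 107 − 44 = 63 = 7·9.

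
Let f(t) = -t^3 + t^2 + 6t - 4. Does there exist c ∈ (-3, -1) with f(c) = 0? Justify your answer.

Yes, f has a root in the interval.

f(-3) = 14 and f(-1) = -8, which have opposite signs.
As a polynomial, f is continuous on every closed interval.
The Intermediate Value Theorem then guarantees some c ∈ (-3, -1) with f(c) = 0.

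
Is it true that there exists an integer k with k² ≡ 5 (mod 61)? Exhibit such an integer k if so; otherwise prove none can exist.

Take k = 26. Then 26² = 676 = 11·61 + 5, so 26² ≡ 5 (mod 61).

k = 26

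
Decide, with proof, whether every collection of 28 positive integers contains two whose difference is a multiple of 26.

There are exactly 26 possible remainders on division by 26.
With 28 integers and only 26 classes, the pigeonhole principle forces two of them, say a and b, into the same class.
Then a ≡ b (mod 26), i.e. 26 ∣ (a − b).

Yes.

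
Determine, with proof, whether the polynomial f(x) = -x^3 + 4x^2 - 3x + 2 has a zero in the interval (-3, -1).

f(-3) = 74 and f(-1) = 10, both positive, so a sign-change argument is unavailable; we show f keeps this sign on the whole interval.
Shift to the endpoint -1: with x = -1 − u (0 < u < 2), one computes f(-1 − u) = u^3 + 7u^2 + 14u + 10.
The nonzero coefficients here are all positive, so for u > 0 every term is positive (or zero), and the constant term 10 is strictly positive.
So f is strictly positive on (-3, -1); no root exists in the interval.

No such root exists.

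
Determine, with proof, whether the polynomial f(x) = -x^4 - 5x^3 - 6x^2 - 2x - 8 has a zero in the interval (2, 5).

No.

f(2) = -92 and f(5) = -1418, both negative, so a sign-change argument is unavailable; we show f keeps this sign on the whole interval.
Shift to the endpoint 2: with x = 2 + u (0 < u < 3), one computes f(2 + u) = -u^4 - 13u^3 - 60u^2 - 118u - 92.
All 5 nonzero coefficients of this polynomial in u are negative; hence for u > 0 the value is a sum of negative terms (the constant -92 among them).
Therefore f(x) < 0 throughout (2, 5), and f has no zero there.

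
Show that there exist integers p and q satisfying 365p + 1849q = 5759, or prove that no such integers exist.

p = 264, q = -49

365 and 1849 are coprime, so 365p + 1849q ranges over all of ℤ.
Run the Euclidean algorithm on 1849 and 365: 1849 = 5·365 + 24, 365 = 15·24 + 5, 24 = 4·5 + 4, 5 = 1·4 + 1, 4 = 4·1 + 0.
Working back up the chain: 1 = 5 − 1·4 = 5 − (24 − 4·5) = −24 + 5·5 = −24 + 5·(365 − 15·24) = 5·365 − 76·24 = 5·365 − 76·(1849 − 5·365) = −76·1849 + 385·365. So 365·385 + 1849·(-76) = 1.
Multiplying through by 5759: p = 385·5759 = 2217215, q = (-76)·5759 = -437684 is a solution.
Shifting by a multiple of (1849, −365) keeps it a solution: p = 2217215 − 1199·1849 = 264, q = -437684 + 1199·365 = -49.
Check: 365·264 + 1849·(-49) = 96360 − 90601 = 5759. ✓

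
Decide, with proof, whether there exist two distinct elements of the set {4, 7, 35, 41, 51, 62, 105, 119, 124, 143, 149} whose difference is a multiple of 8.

Yes: 4 and 124.

4 mod 8 = 4 and 124 mod 8 = 4, so 124 − 4 = 120 = 15·8.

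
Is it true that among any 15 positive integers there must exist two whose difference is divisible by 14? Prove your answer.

There are exactly 14 possible remainders on division by 14.
With 15 integers and only 14 classes, the pigeonhole principle forces two of them, say a and b, into the same class.
Their difference a − b is then a multiple of 14.

Yes.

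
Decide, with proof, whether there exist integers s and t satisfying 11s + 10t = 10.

11 and 10 are coprime, so 11s + 10t ranges over all of ℤ.
Euclidean algorithm: 11 = 1·10 + 1, 10 = 10·1 + 0.
Back-substituting, 1 = 11 − 1·10; that is, 11·1 + 10·(-1) = 1.
Times 10: 11·10 + 10·(-10) = 10, so (10, -10) solves it.
The general solution is s = 10 + 10k, t = -10 − 11k; taking k = -1 gives the smaller pair s = 0, t = 1.
Indeed 11·0 + 10·1 = 0 + 10 = 10.

s = 0, t = 1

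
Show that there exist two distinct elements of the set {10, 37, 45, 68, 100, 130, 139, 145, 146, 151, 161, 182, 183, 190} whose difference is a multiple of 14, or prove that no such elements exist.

No such pair exists.

Residues mod 14: 10↦10, 37↦9, 45↦3, 68↦12, 100↦2, 130↦4, 139↦13, 145↦5, 146↦6, 151↦11, 161↦7, 182↦0, 183↦1, 190↦8.
These 14 residues are pairwise different, hence no difference of two elements is divisible by 14.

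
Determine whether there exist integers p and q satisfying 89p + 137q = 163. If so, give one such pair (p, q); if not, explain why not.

p = 28, q = -17

Since gcd(89, 137) = 1, every integer is an integer combination of 89 and 137.
Run the Euclidean algorithm on 137 and 89: 137 = 1·89 + 48, 89 = 1·48 + 41, 48 = 1·41 + 7, 41 = 5·7 + 6, 7 = 1·6 + 1, 6 = 6·1 + 0.
Working back up the chain: 1 = 7 − 1·6 = 7 − (41 − 5·7) = −41 + 6·7 = −41 + 6·(48 − 1·41) = 6·48 − 7·41 = 6·48 − 7·(89 − 1·48) = −7·89 + 13·48 = −7·89 + 13·(137 − 1·89) = 13·137 − 20·89. So 89·(-20) + 137·13 = 1.
Scaling by 163 gives the particular solution (p, q) = (-3260, 2119).
Adding 24·137 to p and subtracting 24·89 from q gives the tidier solution (28, -17).
Check: 89·28 + 137·(-17) = 2492 − 2329 = 163. ✓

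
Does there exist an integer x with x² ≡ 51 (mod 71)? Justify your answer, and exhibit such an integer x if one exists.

71 is prime, so by Euler's criterion 51 is a square mod 71 iff 51^((71−1)/2) = 51^35 ≡ 1 (mod 71).
Squaring successively (mod 71): 51^2 = 2601 ≡ 45; 51^4 ≡ 45² = 2025 ≡ 37; 51^8 ≡ 37² = 1369 ≡ 20; 51^16 ≡ 20² = 400 ≡ 45; 51^32 ≡ 45² = 2025 ≡ 37.
Since 35 = 32 + 2 + 1, 51^35 ≡ 37 · 45 · 51; multiplying out mod 71: 37·45 = 1665 ≡ 32, then 32·51 = 1632 ≡ 70. Thus 51^35 ≡ 70 ≡ −1 (mod 71).
The value −1 means 51 is a non-residue modulo 71, so x² ≡ 51 (mod 71) is impossible.

There is no such integer.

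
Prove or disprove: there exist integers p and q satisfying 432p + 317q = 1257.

p = 146, q = -195

432 and 317 are coprime, so 432p + 317q ranges over all of ℤ.
Dividing repeatedly: 432 = 1·317 + 115, 317 = 2·115 + 87, 115 = 1·87 + 28, 87 = 3·28 + 3, 28 = 9·3 + 1, 3 = 3·1 + 0.
Back-substituting, 1 = 28 − 9·3 = 28 − 9·(87 − 3·28) = −9·87 + 28·28 = −9·87 + 28·(115 − 1·87) = 28·115 − 37·87 = 28·115 − 37·(317 − 2·115) = −37·317 + 102·115 = −37·317 + 102·(432 − 1·317) = 102·432 − 139·317; that is, 432·102 + 317·(-139) = 1.
Multiplying through by 1257: p = 102·1257 = 128214, q = (-139)·1257 = -174723 is a solution.
Subtracting 404·317 from p and adding 404·432 to q gives the tidier solution (146, -195).
Check: 432·146 + 317·(-195) = 63072 − 61815 = 1257. ✓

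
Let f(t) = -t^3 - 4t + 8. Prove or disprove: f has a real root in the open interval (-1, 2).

Yes, f has a root in the interval.

f(-1) = 13 and f(2) = -8, which have opposite signs.
Since f is a polynomial it is continuous on [-1, 2].
By the Intermediate Value Theorem f must vanish at some point of (-1, 2).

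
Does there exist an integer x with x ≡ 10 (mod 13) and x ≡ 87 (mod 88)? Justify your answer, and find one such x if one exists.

x = 439

Since 13 and 88 share no common factor, CRT says the pair of congruences has a solution (unique mod 1144).
Any solution of the first congruence is x = 10 + 13t; substituting into the second, 13t ≡ 87 − 10 ≡ 77 (mod 88).
Invert 13 mod 88 by the Euclidean algorithm: 88 = 6·13 + 10, 13 = 1·10 + 3, 10 = 3·3 + 1, 3 = 3·1 + 0; back-substituting, 1 = 10 − 3·3 = 10 − 3·(13 − 1·10) = −3·13 + 4·10 = −3·13 + 4·(88 − 6·13) = 4·88 − 27·13. Hence 13·(-27) ≡ 1, so 13⁻¹ ≡ -27 ≡ 61 (mod 88).
Therefore t ≡ 61·77 = 4697 ≡ 33 (mod 88).
Taking t = 33 gives x = 10 + 13·33 = 439.
Check: 439 mod 13 = 10, 439 mod 88 = 87. ✓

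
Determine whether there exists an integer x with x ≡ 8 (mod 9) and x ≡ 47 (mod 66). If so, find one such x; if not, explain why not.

x = 179

The moduli are not coprime: gcd(9, 66) = 3. Compatibility requires 3 ∣ (47 − 8) = 39, which holds, so solutions exist.
Put x = 8 + 9t, so we need 9t ≡ 39 (mod 66), equivalently (divide by 3) 3t ≡ 13 (mod 22).
Invert 3 mod 22 by the Euclidean algorithm: 22 = 7·3 + 1, 3 = 3·1 + 0; back-substituting, 1 = 22 − 7·3. Hence 3·(-7) ≡ 1, so 3⁻¹ ≡ -7 ≡ 15 (mod 22).
Multiplying by 15: t ≡ 15·13 = 195 ≡ 19 (mod 22).
Then x = 8 + 9·19 = 179.
Indeed 179 ≡ 8 (mod 9) and 179 ≡ 47 (mod 66).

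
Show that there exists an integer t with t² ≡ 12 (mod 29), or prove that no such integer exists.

No, no such integer exists.

Apply Euler's criterion with the prime 29: 12 is a quadratic residue iff 12^14 ≡ 1 (mod 29), and a non-residue iff it is ≡ −1.
Repeated squaring mod 29: 12^2 = 144 ≡ 28; 12^4 ≡ 28² = 784 ≡ 1; 12^8 ≡ 1² = 1 ≡ 1.
Since 14 = 8 + 4 + 2, 12^14 ≡ 1 · 1 · 28; multiplying out mod 29: 1·1 = 1 ≡ 1, then 1·28 = 28 ≡ 28. Thus 12^14 ≡ 28 ≡ −1 (mod 29).
By Euler's criterion 12 is a quadratic non-residue mod 29: no t satisfies t² ≡ 12 (mod 29).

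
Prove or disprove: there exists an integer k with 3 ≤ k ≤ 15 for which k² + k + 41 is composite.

There is no such integer k in that range.

The values for k = 3, 4, …, 15 are 53, 61, 71, 83, 97, 113, 131, 151, 173, 197, 223, 251, 281, and each of these is prime.
So no value in the range makes the expression composite.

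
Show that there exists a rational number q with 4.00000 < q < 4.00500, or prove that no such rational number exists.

q = 805/201

Look for a denominator N such that an integer falls strictly between N·4.00000 and N·4.00500. N = 201 works: 201·4.00000 = 804.00000 < 805 < 805.00500 = 201·4.00500.
So q = 805/201 works: it is a ratio of integers, and dividing 201·4.00000 < 805 < 201·4.00500 through by 201 gives 4.00000 < 805/201 < 4.00500.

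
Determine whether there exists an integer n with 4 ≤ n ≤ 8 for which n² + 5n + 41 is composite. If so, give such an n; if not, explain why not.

At n = 4: 4² + 5·4 + 41 = 77 = 7·11, which is composite.

n = 4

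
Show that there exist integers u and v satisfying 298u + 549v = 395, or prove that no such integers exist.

Since gcd(298, 549) = 1, every integer is an integer combination of 298 and 549.
Euclidean algorithm: 549 = 1·298 + 251, 298 = 1·251 + 47, 251 = 5·47 + 16, 47 = 2·16 + 15, 16 = 1·15 + 1, 15 = 15·1 + 0.
Unwinding: 1 = 16 − 1·15 = 16 − (47 − 2·16) = −47 + 3·16 = −47 + 3·(251 − 5·47) = 3·251 − 16·47 = 3·251 − 16·(298 − 1·251) = −16·298 + 19·251 = −16·298 + 19·(549 − 1·298) = 19·549 − 35·298, i.e. 298·(-35) + 549·19 = 1.
Times 395: 298·(-13825) + 549·7505 = 395, so (-13825, 7505) solves it.
Adding 26·549 to u and subtracting 26·298 from v gives the tidier solution (449, -243).
Indeed 298·449 + 549·(-243) = 133802 − 133407 = 395.

u = 449, v = -243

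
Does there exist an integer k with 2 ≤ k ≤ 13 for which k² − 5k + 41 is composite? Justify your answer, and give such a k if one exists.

k = 8

At k = 8: 8² − 5·8 + 41 = 65 = 5·13, which is composite.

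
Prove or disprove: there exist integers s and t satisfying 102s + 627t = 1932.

s = 105, t = -14

Since gcd(102, 627) = 3 and 1932 = 3·644, Bézout's identity guarantees a solution.
Dividing through by 3 reduces the equation to 34s + 209t = 644.
Euclidean algorithm: 209 = 6·34 + 5, 34 = 6·5 + 4, 5 = 1·4 + 1, 4 = 4·1 + 0.
Back-substituting, 1 = 5 − 1·4 = 5 − (34 − 6·5) = −34 + 7·5 = −34 + 7·(209 − 6·34) = 7·209 − 43·34; that is, 34·(-43) + 209·7 = 1.
Multiplying through by 644: s = (-43)·644 = -27692, t = 7·644 = 4508 is a solution.
Shifting by a multiple of (209, −34) keeps it a solution: s = -27692 + 133·209 = 105, t = 4508 − 133·34 = -14.
Check: 102·105 + 627·(-14) = 10710 − 8778 = 1932. ✓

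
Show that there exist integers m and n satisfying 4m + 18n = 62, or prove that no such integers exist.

Every value of 4m + 18n is a multiple of gcd(4, 18) = 2; since 2 ∣ 62, solutions exist.
Dividing through by 2 reduces the equation to 2m + 9n = 31.
Run the Euclidean algorithm on 9 and 2: 9 = 4·2 + 1, 2 = 2·1 + 0.
Back-substituting, 1 = 9 − 4·2; that is, 2·(-4) + 9·1 = 1.
Times 31: 2·(-124) + 9·31 = 31, so (-124, 31) solves it.
Adding 14·9 to m and subtracting 14·2 from n gives the tidier solution (2, 3).
Indeed 4·2 + 18·3 = 8 + 54 = 62.

m = 2, n = 3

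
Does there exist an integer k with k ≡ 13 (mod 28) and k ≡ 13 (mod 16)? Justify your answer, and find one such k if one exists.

The moduli are not coprime: gcd(28, 16) = 4. Compatibility requires 4 ∣ (13 − 13) = 0, which holds, so solutions exist.
In fact k = 13 itself already satisfies 13 mod 16 = 13.
Verify: 13 = 0·28 + 13 and 13 = 0·16 + 13. ✓

k = 13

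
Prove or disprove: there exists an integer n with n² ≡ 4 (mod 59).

Take n = 2. Then 2² = 4, and since 0 ≤ 4 < 59 this is already reduced: 2² ≡ 4 (mod 59).

n = 2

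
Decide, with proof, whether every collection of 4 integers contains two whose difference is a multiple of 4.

Try 4 consecutive integers, 6, 7, 8, 9. Their remainders mod 4 are 2, 3, 0, 1 — pairwise different, as any 4 ≤ 4 consecutive integers have distinct residues.
Any two of them differ by at most 3 < 4 and by at least 1, so no difference is a multiple of 4.

No; for instance {6, 7, 8, 9} is a counterexample.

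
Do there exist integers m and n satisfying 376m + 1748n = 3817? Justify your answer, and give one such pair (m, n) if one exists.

There are no such integers.

gcd(376, 1748) = 4, so every integer of the form 376m + 1748n is a multiple of 4.
But 3817 is not a multiple of 4 (it leaves remainder 1).
Therefore 376m + 1748n = 3817 has no solution in integers.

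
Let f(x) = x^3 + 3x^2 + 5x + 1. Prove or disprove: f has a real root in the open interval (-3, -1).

f(-3) = -14 and f(-1) = -2, both negative.
f'(x) = 3x^2 + 6x + 5 has discriminant 6² − 4·3·5 = -24 < 0, so f' has no real roots and is positive for every real x.
So f is strictly increasing; between -3 and -1 its values lie between f(-3) = -14 and f(-1) = -2, all negative. Therefore f has no root in (-3, -1).

No.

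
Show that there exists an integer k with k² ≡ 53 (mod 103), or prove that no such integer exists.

There is no such integer.

Apply Euler's criterion with the prime 103: 53 is a quadratic residue iff 53^51 ≡ 1 (mod 103), and a non-residue iff it is ≡ −1.
Squaring successively (mod 103): 53^2 = 2809 ≡ 28; 53^4 ≡ 28² = 784 ≡ 63; 53^8 ≡ 63² = 3969 ≡ 55; 53^16 ≡ 55² = 3025 ≡ 38; 53^32 ≡ 38² = 1444 ≡ 2.
Since 51 = 32 + 16 + 2 + 1, 53^51 ≡ 2 · 38 · 28 · 53; multiplying out mod 103: 2·38 = 76 ≡ 76, then 76·28 = 2128 ≡ 68, then 68·53 = 3604 ≡ 102. Thus 53^51 ≡ 102 ≡ −1 (mod 103).
By Euler's criterion 53 is a quadratic non-residue mod 103: no k satisfies k² ≡ 53 (mod 103).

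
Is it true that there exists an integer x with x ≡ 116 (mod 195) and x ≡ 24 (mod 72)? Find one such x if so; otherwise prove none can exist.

No, no such integer exists.

Reduce both congruences modulo 3, which divides 195 and 72: they say x ≡ 116 (mod 3) and x ≡ 24 (mod 3).
However 116 ≡ 2 and 24 ≡ 0 (mod 3), and 2 ≠ 0.
So no integer satisfies both congruences.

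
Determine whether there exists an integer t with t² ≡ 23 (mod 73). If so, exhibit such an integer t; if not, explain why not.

t = 13 works: 13² = 169, and 169 − 23 = 146 = 2·73.

t = 13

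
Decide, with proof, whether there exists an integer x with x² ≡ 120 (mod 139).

x = 26

x = 26 works: 26² = 676, and 676 − 120 = 556 = 4·139.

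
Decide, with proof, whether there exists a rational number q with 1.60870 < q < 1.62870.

Look for a denominator N such that an integer falls strictly between N·1.60870 and N·1.62870. N = 8 works: 8·1.60870 = 12.86960 < 13 < 13.02960 = 8·1.62870.
So q = 13/8 works: it is a ratio of integers, and dividing 8·1.60870 < 13 < 8·1.62870 through by 8 gives 1.60870 < 13/8 < 1.62870.

q = 13/8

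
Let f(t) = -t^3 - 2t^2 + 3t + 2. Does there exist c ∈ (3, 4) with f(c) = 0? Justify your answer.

No.

The endpoint values f(3) = -34 and f(4) = -82 are both negative. Claim: f(t) < 0 for every t in (3, 4).
Substitute t = 3 + u, where 0 < u < 1 on the interval. Expanding, f(3 + u) = -u^3 - 11u^2 - 36u - 34.
All 4 nonzero coefficients of this polynomial in u are negative; hence for u > 0 the value is a sum of negative terms (the constant -34 among them).
So f is strictly negative on (3, 4); no root exists in the interval.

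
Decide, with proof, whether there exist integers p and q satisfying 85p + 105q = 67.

gcd(85, 105) = 5, so every integer of the form 85p + 105q is a multiple of 5.
But 67 = 5·13 + 2, so 5 ∤ 67.
Hence no integers p, q satisfy the equation.

There are no such integers.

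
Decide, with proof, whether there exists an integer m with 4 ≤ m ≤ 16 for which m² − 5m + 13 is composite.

m = 4

At m = 4: 4² − 5·4 + 13 = 9 = 3·3, which is composite.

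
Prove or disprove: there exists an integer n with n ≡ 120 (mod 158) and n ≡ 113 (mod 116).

No, no such integer exists.

Reduce both congruences modulo 2, which divides 158 and 116: they say n ≡ 120 (mod 2) and n ≡ 113 (mod 2).
However 120 ≡ 0 and 113 ≡ 1 (mod 2), and 0 ≠ 1.
Therefore no such n exists.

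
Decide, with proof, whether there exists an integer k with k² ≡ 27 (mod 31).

31 is prime, so by Euler's criterion 27 is a square mod 31 iff 27^((31−1)/2) = 27^15 ≡ 1 (mod 31).
Squaring successively (mod 31): 27^2 = 729 ≡ 16; 27^4 ≡ 16² = 256 ≡ 8; 27^8 ≡ 8² = 64 ≡ 2.
Since 15 = 8 + 4 + 2 + 1, 27^15 ≡ 2 · 8 · 16 · 27; multiplying out mod 31: 2·8 = 16 ≡ 16, then 16·16 = 256 ≡ 8, then 8·27 = 216 ≡ 30. Thus 27^15 ≡ 30 ≡ −1 (mod 31).
The value −1 means 27 is a non-residue modulo 31, so k² ≡ 27 (mod 31) is impossible.

There is no such integer.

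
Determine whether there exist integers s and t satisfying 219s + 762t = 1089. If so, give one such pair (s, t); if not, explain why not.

s = 85, t = -23

gcd(219, 762) = 3, and 3 divides 1089, so integer solutions exist.
Dividing through by 3 reduces the equation to 73s + 254t = 363.
Dividing repeatedly: 254 = 3·73 + 35, 73 = 2·35 + 3, 35 = 11·3 + 2, 3 = 1·2 + 1, 2 = 2·1 + 0.
Unwinding: 1 = 3 − 1·2 = 3 − (35 − 11·3) = −35 + 12·3 = −35 + 12·(73 − 2·35) = 12·73 − 25·35 = 12·73 − 25·(254 − 3·73) = −25·254 + 87·73, i.e. 73·87 + 254·(-25) = 1.
Scaling by 363 gives the particular solution (s, t) = (31581, -9075).
The general solution is s = 31581 + 254k, t = -9075 − 73k; taking k = -124 gives the smaller pair s = 85, t = -23.
Indeed 219·85 + 762·(-23) = 18615 − 17526 = 1089.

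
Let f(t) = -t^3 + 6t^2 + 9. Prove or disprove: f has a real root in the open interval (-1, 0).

f has no root in that interval.

f(-1) = 16 and f(0) = 9, both positive, so a sign-change argument is unavailable; we show f keeps this sign on the whole interval.
Shift to the endpoint 0: with t = −u (0 < u < 1), one computes f(−u) = u^3 + 6u^2 + 9.
All 3 nonzero coefficients of this polynomial in u are positive; hence for u > 0 the value is a sum of positive terms (the constant 9 among them).
Therefore f(t) > 0 throughout (-1, 0), and f has no zero there.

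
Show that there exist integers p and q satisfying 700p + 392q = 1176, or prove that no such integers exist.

p = 0, q = 3

Every value of 700p + 392q is a multiple of gcd(700, 392) = 28; since 28 ∣ 1176, solutions exist.
Dividing through by 28 reduces the equation to 25p + 14q = 42.
Euclidean algorithm: 25 = 1·14 + 11, 14 = 1·11 + 3, 11 = 3·3 + 2, 3 = 1·2 + 1, 2 = 2·1 + 0.
Unwinding: 1 = 3 − 1·2 = 3 − (11 − 3·3) = −11 + 4·3 = −11 + 4·(14 − 1·11) = 4·14 − 5·11 = 4·14 − 5·(25 − 1·14) = −5·25 + 9·14, i.e. 25·(-5) + 14·9 = 1.
Multiplying through by 42: p = (-5)·42 = -210, q = 9·42 = 378 is a solution.
Shifting by a multiple of (14, −25) keeps it a solution: p = -210 + 15·14 = 0, q = 378 − 15·25 = 3.
Indeed 700·0 + 392·3 = 0 + 1176 = 1176.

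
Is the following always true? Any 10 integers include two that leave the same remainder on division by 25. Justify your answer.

No; for instance {44, 45, 46, 47, 48, 49, 50, 51, 52, 53} is a counterexample.

Consider the 10 integers 44, 45, …, 53. They lie in distinct residue classes modulo 25, since 10 ≤ 25.
So no two of them leave the same remainder on division by 25; the claim fails for this set.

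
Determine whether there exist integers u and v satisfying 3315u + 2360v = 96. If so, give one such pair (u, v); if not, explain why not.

Both 3315 and 2360 are divisible by gcd(3315, 2360) = 5, hence so is any combination 3315u + 2360v.
But 96 = 5·19 + 1, so 5 ∤ 96.
Hence no integers u, v satisfy the equation.

No such integers exist.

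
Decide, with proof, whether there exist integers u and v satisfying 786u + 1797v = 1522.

Both 786 and 1797 are divisible by gcd(786, 1797) = 3, hence so is any combination 786u + 1797v.
But 1522 is not a multiple of 3 (it leaves remainder 1).
So the equation is unsolvable over ℤ.

There are no such integers.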